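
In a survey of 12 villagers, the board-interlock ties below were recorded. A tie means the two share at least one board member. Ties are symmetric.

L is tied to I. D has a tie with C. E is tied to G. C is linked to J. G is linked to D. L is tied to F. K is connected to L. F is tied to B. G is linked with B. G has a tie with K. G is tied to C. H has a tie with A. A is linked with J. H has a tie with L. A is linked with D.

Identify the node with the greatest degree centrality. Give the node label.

G

Degrees — A:3, B:2, C:3, D:3, E:1, F:2, G:5, H:2, I:1, J:2, K:2, L:4.
The maximum is 5, attained only by G.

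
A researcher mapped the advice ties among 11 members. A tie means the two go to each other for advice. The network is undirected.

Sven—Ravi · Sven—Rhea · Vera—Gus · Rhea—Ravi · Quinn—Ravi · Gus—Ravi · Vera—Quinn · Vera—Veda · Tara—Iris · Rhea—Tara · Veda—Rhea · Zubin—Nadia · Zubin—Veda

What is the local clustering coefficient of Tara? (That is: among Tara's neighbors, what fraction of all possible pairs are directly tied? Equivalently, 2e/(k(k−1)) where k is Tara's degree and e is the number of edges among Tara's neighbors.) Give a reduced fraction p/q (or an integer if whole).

0

Tara's neighbors: Iris and Rhea (k = 2).
Possible neighbor pairs: C(2,2) = 1. Edges among them: none → e = 0.
Clustering(Tara) = 0/1.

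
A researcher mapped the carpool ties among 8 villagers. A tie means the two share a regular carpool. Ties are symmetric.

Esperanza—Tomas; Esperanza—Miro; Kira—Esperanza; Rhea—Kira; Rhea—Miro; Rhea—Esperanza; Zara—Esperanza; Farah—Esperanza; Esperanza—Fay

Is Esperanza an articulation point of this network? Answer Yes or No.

Yes

Removing Esperanza leaves {Zara} with no path to {Kira, Miro, and Rhea}, so the network splits into 5 components. Esperanza is a cut vertex.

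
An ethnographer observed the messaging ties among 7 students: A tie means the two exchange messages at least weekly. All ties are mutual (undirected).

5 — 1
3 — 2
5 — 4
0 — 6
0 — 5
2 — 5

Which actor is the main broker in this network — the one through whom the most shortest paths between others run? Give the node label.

Unnormalized betweenness of each node: 0:5, 1:0, 2:5, 3:0, 4:0, 5:13, 6:0.
5 has the largest value, 13, making it the main broker — the node through which the most shortest paths run.

5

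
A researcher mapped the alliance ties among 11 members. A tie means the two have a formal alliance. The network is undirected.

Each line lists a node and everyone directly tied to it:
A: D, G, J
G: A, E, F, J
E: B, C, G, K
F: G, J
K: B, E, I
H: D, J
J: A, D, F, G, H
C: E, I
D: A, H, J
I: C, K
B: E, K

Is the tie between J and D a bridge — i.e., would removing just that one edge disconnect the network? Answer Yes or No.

Even without that edge, J still reaches D via J – A – D, so the network stays connected. Not a bridge.

No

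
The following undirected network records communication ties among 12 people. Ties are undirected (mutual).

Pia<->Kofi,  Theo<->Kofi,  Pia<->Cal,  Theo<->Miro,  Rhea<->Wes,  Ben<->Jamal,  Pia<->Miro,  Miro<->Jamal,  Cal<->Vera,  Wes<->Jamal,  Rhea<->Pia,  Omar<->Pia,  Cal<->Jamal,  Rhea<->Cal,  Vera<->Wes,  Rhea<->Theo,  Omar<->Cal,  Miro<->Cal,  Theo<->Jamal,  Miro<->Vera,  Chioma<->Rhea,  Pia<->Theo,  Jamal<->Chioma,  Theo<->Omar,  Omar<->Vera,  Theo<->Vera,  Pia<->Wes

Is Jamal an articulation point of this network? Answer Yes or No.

Removing Jamal leaves {Cal, Chioma, Kofi, Miro, Omar, Pia, Rhea, Theo, Vera, and Wes} with no path to {Ben}, so the network splits into 2 components. Jamal is a cut vertex.

Yes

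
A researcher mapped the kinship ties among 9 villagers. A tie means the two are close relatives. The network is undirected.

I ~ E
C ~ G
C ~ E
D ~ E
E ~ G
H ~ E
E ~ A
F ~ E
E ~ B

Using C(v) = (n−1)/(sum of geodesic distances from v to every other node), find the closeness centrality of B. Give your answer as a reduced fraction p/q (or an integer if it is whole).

Distances from B: A:2, C:2, D:2, E:1, F:2, G:2, H:2, I:2. Sum = 15.
n = 9, so closeness = 8/15.

8/15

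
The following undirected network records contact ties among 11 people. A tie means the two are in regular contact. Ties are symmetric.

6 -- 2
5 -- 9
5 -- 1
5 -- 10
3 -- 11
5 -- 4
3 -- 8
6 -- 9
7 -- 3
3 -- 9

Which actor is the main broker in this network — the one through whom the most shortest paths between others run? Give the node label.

Unnormalized betweenness of each node: 1:0, 2:0, 3:24, 4:0, 5:24, 6:9, 7:0, 8:0, 9:32, 10:0, 11:0.
9 has the largest value, 32, making it the main broker — the node through which the most shortest paths run.

9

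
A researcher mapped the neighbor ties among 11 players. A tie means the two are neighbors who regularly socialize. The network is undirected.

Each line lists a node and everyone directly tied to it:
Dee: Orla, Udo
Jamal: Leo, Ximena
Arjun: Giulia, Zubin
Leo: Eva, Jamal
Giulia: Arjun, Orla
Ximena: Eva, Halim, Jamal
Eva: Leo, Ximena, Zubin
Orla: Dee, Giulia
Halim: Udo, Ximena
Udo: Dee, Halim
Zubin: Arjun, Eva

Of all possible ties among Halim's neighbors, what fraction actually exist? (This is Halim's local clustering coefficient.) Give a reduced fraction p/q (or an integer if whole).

0

Halim's neighbors: Udo and Ximena (k = 2).
Possible neighbor pairs: C(2,2) = 1. Edges among them: none → e = 0.
Clustering(Halim) = 0/1.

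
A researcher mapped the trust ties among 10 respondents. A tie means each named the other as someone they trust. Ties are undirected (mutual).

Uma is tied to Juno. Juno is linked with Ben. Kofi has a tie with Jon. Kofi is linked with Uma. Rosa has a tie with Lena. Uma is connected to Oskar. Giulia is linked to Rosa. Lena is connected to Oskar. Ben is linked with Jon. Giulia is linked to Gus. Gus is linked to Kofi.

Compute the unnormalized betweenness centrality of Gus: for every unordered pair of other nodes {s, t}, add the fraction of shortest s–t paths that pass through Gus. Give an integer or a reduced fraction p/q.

15/2

Pairs whose geodesics pass through Gus — Uma–Giulia: 1; Juno–Giulia: 1; Ben–Giulia: 1; Ben–Rosa: 1/2; Jon–Giulia: 1; Jon–Rosa: 1; Kofi–Giulia: 1; Kofi–Rosa: 1.
All other pairs contribute 0.
Summing the contributions gives betweenness(Gus) = 15/2.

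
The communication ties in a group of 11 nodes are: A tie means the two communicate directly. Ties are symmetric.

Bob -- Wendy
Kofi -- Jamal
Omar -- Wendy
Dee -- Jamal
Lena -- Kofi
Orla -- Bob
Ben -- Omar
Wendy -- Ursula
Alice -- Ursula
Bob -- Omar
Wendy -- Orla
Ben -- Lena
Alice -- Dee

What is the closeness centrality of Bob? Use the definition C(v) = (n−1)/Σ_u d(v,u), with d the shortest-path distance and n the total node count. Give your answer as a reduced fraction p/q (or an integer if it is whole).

Distances from Bob: Alice:3, Ben:2, Dee:4, Jamal:5, Kofi:4, Lena:3, Omar:1, Orla:1, Ursula:2, Wendy:1. Sum = 26.
n = 11, so closeness = 10/26 = 5/13.

5/13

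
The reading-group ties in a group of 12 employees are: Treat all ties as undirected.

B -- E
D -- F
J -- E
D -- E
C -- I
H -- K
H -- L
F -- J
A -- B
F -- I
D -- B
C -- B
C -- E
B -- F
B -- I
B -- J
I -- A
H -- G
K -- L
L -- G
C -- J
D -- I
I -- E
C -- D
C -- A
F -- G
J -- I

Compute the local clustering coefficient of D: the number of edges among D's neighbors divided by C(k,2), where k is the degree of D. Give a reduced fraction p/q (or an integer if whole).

D's neighbors: B, C, E, F, and I (k = 5).
Possible neighbor pairs: C(5,2) = 10. Edges among them: B–C, B–E, B–F, B–I, C–E, C–I, E–I, F–I → e = 8.
Clustering(D) = 8/10 = 4/5.

4/5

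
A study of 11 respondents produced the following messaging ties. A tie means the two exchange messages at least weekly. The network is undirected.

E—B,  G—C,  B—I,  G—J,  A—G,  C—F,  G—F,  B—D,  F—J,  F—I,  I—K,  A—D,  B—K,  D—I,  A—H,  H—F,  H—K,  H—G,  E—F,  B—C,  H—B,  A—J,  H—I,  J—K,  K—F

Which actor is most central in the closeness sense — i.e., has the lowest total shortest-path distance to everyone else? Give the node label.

F

Farness (sum of distances to all others) for each node — A:17, B:14, C:17, D:17, E:19, F:13, G:15, H:14, I:15, J:16, K:15.
The smallest farness is 13, for F, so F has the highest closeness.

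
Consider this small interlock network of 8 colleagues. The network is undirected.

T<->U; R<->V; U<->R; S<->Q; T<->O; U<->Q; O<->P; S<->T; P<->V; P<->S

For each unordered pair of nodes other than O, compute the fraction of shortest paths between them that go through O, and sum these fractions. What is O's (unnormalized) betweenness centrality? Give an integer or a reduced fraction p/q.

Pairs whose geodesics pass through O — V–T: 1/3; U–P: 1/4; T–P: 1/2.
All other pairs contribute 0.
Summing the contributions gives betweenness(O) = 13/12.

13/12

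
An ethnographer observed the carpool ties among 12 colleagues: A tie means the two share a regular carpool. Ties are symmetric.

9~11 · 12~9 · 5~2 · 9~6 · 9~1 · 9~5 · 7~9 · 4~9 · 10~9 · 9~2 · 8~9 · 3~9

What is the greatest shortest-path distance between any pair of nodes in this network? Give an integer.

2

Eccentricity of each node (its greatest distance to any other): 1:2, 2:2, 3:2, 4:2, 5:2, 6:2, 7:2, 8:2, 9:1, 10:2, 11:2, 12:2.
The maximum eccentricity is 2, realized for instance by the pair 1–4 via 1 – 9 – 4. So the diameter is 2.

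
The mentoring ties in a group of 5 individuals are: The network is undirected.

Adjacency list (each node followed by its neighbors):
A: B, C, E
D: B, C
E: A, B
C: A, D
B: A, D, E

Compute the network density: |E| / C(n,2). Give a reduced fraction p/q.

There are 6 edges and 5 nodes, so the maximum possible is C(5,2) = 10.
Density = 6/10 = 3/5.

3/5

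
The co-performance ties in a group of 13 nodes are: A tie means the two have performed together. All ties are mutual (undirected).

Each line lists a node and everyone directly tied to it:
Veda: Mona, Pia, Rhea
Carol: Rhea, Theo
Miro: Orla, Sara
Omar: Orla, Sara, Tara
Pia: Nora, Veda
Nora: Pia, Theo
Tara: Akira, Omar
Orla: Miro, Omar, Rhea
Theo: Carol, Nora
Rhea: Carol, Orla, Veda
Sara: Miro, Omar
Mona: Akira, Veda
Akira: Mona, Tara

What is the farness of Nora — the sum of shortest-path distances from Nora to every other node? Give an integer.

41

Distances from Nora: Akira:4, Carol:2, Miro:5, Mona:3, Omar:5, Orla:4, Pia:1, Rhea:3, Sara:6, Tara:5, Theo:1, Veda:2.
Sum = 4 + 2 + 5 + 3 + 5 + 4 + 1 + 3 + 6 + 5 + 1 + 2 = 41.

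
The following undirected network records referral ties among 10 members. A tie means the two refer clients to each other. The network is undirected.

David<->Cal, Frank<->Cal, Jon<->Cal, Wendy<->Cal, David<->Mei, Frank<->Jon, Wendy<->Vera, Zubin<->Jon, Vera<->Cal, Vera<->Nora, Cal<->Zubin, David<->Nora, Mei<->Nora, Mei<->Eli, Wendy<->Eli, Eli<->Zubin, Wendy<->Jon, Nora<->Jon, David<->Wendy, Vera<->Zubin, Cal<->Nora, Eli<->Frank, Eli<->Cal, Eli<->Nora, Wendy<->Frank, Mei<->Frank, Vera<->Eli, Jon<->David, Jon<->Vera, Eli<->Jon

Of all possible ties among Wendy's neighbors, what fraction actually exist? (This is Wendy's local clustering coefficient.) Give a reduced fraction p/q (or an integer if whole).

Wendy's neighbors: Cal, David, Eli, Frank, Jon, and Vera (k = 6).
Possible neighbor pairs: C(6,2) = 15. Edges among them: Cal–David, Cal–Eli, Cal–Frank, Cal–Jon, Cal–Vera, David–Jon, Eli–Frank, Eli–Jon, Eli–Vera, Frank–Jon, Jon–Vera → e = 11.
Clustering(Wendy) = 11/15.

11/15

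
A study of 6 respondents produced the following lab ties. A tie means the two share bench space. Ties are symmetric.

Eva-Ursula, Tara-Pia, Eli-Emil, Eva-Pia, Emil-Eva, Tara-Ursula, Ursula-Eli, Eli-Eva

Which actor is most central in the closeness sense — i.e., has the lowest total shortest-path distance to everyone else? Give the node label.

Farness (sum of distances to all others) for each node — Eli:7, Emil:9, Eva:6, Pia:8, Tara:9, Ursula:7.
The smallest farness is 6, for Eva, so Eva has the highest closeness.

Eva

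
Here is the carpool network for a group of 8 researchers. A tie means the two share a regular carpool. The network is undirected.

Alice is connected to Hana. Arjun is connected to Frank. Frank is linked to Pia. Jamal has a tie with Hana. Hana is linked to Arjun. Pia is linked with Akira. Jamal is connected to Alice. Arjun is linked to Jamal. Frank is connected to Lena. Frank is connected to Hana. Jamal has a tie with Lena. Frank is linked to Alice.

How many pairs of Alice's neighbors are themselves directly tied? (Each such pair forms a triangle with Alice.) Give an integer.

Alice's neighbors: Frank, Hana, and Jamal.
Neighbor pairs that are themselves tied: Alice–Frank–Hana; Alice–Hana–Jamal. Each forms one triangle with Alice, for 2 in total.

2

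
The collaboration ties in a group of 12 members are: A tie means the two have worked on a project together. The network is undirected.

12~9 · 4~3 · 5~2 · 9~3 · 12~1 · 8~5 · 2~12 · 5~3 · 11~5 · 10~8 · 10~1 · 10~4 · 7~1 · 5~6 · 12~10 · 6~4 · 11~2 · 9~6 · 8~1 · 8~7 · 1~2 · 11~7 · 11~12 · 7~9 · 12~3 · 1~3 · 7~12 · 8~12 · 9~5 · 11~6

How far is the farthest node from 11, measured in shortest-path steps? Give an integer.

Distances from 11: 1:2, 2:1, 3:2, 4:2, 5:1, 6:1, 7:1, 8:2, 9:2, 10:2, 12:1.
The largest is 2 (to 9, 10, 3, 1, 8, and 4), so the eccentricity of 11 is 2.

2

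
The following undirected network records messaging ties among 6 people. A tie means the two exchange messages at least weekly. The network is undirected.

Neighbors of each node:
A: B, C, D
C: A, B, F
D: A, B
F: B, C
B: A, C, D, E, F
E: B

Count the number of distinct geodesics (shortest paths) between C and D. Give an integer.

The shortest distance is 2. The length-2 paths are: C–B–D; C–A–D.
That gives 2 distinct shortest paths.

2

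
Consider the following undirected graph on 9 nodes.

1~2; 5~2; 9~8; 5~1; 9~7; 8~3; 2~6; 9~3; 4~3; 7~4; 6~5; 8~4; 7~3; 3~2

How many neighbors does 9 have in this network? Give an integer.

3

9 is directly tied to 3, 7, and 8. That is 3 neighbors, so the degree of 9 is 3.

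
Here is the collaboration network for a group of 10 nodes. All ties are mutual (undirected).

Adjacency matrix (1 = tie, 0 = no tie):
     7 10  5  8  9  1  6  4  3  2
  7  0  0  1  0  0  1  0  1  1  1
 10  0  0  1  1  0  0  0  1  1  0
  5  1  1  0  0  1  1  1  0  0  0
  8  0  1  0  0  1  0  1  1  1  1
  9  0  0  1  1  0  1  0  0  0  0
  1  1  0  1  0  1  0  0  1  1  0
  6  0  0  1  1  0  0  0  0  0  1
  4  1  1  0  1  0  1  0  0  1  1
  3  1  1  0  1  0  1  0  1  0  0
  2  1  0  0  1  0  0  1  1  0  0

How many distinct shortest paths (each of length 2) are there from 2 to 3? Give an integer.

3

The shortest distance is 2. The length-2 paths are: 2–7–3; 2–8–3; 2–4–3.
That gives 3 distinct shortest paths.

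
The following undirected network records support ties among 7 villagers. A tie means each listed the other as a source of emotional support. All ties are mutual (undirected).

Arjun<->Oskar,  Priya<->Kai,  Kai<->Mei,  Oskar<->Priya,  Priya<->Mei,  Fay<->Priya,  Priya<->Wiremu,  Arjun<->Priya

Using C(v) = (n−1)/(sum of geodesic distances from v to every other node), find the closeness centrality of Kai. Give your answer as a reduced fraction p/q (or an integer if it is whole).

Distances from Kai: Arjun:2, Fay:2, Mei:1, Oskar:2, Priya:1, Wiremu:2. Sum = 10.
n = 7, so closeness = 6/10 = 3/5.

3/5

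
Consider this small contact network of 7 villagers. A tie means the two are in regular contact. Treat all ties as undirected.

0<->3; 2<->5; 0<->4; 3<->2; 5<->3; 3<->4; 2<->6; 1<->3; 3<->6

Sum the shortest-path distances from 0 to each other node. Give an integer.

10

Distances from 0: 1:2, 2:2, 3:1, 4:1, 5:2, 6:2.
Sum = 2 + 2 + 1 + 1 + 2 + 2 = 10.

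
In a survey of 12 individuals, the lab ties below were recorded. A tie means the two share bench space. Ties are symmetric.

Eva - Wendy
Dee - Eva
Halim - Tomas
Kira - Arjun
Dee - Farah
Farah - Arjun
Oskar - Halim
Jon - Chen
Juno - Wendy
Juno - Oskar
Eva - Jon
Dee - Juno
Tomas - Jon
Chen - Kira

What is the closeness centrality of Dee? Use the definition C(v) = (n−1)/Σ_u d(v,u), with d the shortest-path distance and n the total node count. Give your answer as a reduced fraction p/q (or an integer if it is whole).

11/23

Distances from Dee: Arjun:2, Chen:3, Eva:1, Farah:1, Halim:3, Jon:2, Juno:1, Kira:3, Oskar:2, Tomas:3, Wendy:2. Sum = 23.
n = 12, so closeness = 11/23.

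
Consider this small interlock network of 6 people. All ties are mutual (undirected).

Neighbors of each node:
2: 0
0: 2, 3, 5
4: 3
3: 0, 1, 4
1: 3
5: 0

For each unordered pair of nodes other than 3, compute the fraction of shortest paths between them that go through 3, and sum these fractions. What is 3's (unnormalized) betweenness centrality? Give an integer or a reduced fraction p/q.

Pairs whose geodesics pass through 3 — 5–1: 1; 5–4: 1; 2–1: 1; 2–4: 1; 1–0: 1; 1–4: 1; 0–4: 1.
All other pairs contribute 0.
Summing the contributions gives betweenness(3) = 7.

7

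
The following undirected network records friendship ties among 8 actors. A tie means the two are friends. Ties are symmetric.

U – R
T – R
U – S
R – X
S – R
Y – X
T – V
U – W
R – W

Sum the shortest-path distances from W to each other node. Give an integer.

14

Distances from W: R:1, S:2, T:2, U:1, V:3, X:2, Y:3.
Sum = 1 + 2 + 2 + 1 + 3 + 2 + 3 = 14.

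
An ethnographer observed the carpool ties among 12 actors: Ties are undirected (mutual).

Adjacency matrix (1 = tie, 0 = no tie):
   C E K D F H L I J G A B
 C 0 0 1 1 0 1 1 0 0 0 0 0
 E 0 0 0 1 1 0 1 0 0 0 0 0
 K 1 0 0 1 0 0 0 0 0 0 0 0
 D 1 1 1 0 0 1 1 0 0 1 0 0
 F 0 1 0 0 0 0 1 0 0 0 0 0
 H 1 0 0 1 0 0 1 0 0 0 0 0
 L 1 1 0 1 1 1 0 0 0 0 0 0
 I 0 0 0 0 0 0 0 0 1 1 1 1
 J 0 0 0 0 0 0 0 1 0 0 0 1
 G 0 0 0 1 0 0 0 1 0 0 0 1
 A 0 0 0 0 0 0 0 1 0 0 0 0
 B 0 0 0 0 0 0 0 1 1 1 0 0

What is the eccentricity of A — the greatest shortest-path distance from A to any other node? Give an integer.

5

Distances from A: B:2, C:4, D:3, E:4, F:5, G:2, H:4, I:1, J:2, K:4, L:4.
The largest is 5 (to F), so the eccentricity of A is 5.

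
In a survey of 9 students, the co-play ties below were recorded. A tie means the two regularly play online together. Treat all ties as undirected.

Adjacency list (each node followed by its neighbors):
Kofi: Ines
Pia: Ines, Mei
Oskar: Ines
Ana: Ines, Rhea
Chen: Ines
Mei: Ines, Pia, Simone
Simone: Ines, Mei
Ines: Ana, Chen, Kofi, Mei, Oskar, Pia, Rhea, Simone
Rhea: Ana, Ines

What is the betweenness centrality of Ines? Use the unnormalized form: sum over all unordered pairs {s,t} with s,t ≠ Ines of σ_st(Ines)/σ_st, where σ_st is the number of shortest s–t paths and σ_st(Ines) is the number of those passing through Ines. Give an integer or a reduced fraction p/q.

49/2

Pairs whose geodesics pass through Ines — Oskar–Mei: 1; Oskar–Ana: 1; Oskar–Rhea: 1; Oskar–Simone: 1; Oskar–Chen: 1; Oskar–Pia: 1; Oskar–Kofi: 1; Mei–Ana: 1; Mei–Rhea: 1; Mei–Chen: 1; Mei–Kofi: 1; Ana–Simone: 1; Ana–Chen: 1; Ana–Pia: 1 … (+11 more pairs).
All other pairs contribute 0.
Summing the contributions gives betweenness(Ines) = 49/2.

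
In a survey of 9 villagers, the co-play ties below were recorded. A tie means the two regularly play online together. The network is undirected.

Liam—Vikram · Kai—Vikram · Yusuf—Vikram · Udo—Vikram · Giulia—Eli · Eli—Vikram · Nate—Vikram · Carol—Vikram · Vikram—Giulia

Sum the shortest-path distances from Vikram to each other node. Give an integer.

Distances from Vikram: Carol:1, Eli:1, Giulia:1, Kai:1, Liam:1, Nate:1, Udo:1, Yusuf:1.
Sum = 1 + 1 + 1 + 1 + 1 + 1 + 1 + 1 = 8.

8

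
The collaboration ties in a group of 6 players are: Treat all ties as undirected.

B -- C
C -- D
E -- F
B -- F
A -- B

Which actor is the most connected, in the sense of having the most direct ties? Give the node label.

B

Degrees — A:1, B:3, C:2, D:1, E:1, F:2.
The maximum is 3, attained only by B.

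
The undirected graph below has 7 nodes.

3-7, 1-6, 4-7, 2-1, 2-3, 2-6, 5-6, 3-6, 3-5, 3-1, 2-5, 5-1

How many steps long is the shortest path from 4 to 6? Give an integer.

3

One shortest route is 4 – 7 – 3 – 6, which uses 3 edges, and at distance 2 from 4 we only reach {3}, which does not include 6. So d(4,6) = 3.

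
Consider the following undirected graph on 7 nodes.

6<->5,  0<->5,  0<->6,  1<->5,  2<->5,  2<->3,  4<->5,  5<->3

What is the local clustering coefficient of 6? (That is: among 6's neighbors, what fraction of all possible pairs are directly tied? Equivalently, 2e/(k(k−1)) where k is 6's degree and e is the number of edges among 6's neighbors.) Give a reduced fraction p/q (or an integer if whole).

6's neighbors: 0 and 5 (k = 2).
Possible neighbor pairs: C(2,2) = 1. Edges among them: 0–5 → e = 1.
Clustering(6) = 1/1.

1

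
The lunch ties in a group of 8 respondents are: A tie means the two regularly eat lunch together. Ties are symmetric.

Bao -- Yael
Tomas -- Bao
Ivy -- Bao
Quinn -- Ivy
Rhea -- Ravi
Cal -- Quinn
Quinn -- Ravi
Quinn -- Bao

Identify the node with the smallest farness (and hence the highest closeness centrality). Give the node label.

Quinn

Farness (sum of distances to all others) for each node — Bao:11, Cal:16, Ivy:13, Quinn:10, Ravi:14, Rhea:20, Tomas:17, Yael:17.
The smallest farness is 10, for Quinn, so Quinn has the highest closeness.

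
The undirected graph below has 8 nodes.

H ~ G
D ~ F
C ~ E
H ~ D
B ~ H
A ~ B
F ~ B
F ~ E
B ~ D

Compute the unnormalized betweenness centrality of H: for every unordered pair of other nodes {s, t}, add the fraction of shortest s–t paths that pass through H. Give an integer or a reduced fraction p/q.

6

Pairs whose geodesics pass through H — C–G: 2/2; A–G: 1; E–G: 2/2; F–G: 2/2; B–G: 1; D–G: 1.
All other pairs contribute 0.
Summing the contributions gives betweenness(H) = 6.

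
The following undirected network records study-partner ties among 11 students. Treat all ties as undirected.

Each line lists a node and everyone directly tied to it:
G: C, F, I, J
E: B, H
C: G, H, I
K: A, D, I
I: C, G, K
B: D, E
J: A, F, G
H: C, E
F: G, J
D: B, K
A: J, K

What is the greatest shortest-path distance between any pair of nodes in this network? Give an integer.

Eccentricity of each node (its greatest distance to any other): A:4, B:5, C:3, D:4, E:4, F:5, G:4, H:4, I:3, J:4, K:3.
The maximum eccentricity is 5, realized for instance by the pair B–F via B – D – K – A – J – F. So the diameter is 5.

5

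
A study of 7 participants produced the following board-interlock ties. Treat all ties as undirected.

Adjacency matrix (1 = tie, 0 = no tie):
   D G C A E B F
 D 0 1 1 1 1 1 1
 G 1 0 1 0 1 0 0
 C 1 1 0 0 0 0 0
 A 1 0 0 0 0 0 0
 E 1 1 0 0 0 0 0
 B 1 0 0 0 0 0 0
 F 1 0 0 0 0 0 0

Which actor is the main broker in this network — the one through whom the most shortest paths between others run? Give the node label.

D

Unnormalized betweenness of each node: A:0, B:0, C:0, D:25/2, E:0, F:0, G:1/2.
D has the largest value, 25/2, making it the main broker — the node through which the most shortest paths run.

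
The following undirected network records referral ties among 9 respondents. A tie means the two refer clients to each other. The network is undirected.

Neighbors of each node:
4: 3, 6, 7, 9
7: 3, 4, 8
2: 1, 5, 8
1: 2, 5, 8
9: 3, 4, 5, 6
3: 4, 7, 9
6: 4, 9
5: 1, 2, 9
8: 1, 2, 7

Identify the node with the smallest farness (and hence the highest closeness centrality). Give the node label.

Farness (sum of distances to all others) for each node — 1:16, 2:16, 3:15, 4:14, 5:14, 6:17, 7:14, 8:15, 9:13.
The smallest farness is 13, for 9, so 9 has the highest closeness.

9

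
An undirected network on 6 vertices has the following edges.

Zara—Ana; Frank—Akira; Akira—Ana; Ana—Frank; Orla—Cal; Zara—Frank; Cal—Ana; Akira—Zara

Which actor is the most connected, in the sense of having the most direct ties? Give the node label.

Degrees — Akira:3, Ana:4, Cal:2, Frank:3, Orla:1, Zara:3.
The maximum is 4, attained only by Ana.

Ana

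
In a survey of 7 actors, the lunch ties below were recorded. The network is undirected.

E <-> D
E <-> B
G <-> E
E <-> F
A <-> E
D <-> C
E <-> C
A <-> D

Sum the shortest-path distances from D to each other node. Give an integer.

9

Distances from D: A:1, B:2, C:1, E:1, F:2, G:2.
Sum = 1 + 2 + 1 + 1 + 2 + 2 = 9.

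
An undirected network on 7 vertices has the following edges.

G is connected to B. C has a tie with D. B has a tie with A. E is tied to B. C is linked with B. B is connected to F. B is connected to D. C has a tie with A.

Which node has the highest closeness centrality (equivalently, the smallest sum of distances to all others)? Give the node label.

Farness (sum of distances to all others) for each node — A:10, B:6, C:9, D:10, E:11, F:11, G:11.
The smallest farness is 6, for B, so B has the highest closeness.

B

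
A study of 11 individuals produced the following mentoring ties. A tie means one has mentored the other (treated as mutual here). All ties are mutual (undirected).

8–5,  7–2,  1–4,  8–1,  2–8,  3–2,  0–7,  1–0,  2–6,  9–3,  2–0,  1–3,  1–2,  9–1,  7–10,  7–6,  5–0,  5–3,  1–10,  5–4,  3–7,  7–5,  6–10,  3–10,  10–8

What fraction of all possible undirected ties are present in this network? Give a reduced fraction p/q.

5/11

There are 25 edges and 11 nodes, so the maximum possible is C(11,2) = 55.
Density = 25/55 = 5/11.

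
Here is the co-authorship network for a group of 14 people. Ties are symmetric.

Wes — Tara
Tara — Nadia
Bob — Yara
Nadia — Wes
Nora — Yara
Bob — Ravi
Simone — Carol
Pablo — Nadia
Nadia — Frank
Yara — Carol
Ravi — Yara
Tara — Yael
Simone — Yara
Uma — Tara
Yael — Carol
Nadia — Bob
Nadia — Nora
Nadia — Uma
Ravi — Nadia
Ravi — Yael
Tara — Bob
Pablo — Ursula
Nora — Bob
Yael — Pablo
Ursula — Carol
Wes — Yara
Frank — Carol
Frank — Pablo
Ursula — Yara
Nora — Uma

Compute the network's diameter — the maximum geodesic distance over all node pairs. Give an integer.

3

Eccentricity of each node (its greatest distance to any other): Bob:2, Carol:3, Frank:2, Nadia:3, Nora:3, Pablo:3, Ravi:2, Simone:3, Tara:3, Uma:3, Ursula:3, Wes:2, Yael:3, Yara:2.
The maximum eccentricity is 3, realized for instance by the pair Yael–Nora via Yael – Carol – Yara – Nora. So the diameter is 3.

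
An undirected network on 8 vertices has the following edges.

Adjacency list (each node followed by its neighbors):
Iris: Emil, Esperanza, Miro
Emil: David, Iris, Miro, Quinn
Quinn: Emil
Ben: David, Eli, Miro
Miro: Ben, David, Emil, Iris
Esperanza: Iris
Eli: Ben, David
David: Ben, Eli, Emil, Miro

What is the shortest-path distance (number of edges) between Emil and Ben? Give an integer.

One shortest route is Emil – Miro – Ben, which uses 2 edges, and Emil and Ben are not directly tied, so nothing shorter exists. So d(Emil,Ben) = 2.

2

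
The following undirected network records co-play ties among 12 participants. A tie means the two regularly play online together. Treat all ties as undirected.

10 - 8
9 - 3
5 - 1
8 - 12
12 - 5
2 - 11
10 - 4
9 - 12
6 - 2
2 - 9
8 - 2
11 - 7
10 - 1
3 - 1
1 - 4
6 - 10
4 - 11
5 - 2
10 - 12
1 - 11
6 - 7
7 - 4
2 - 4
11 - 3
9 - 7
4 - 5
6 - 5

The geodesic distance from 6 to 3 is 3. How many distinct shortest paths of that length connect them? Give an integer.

The shortest distance is 3. The length-3 paths are: 6–2–9–3; 6–7–9–3; 6–7–11–3; 6–2–11–3; 6–10–1–3; 6–5–1–3.
That gives 6 distinct shortest paths.

6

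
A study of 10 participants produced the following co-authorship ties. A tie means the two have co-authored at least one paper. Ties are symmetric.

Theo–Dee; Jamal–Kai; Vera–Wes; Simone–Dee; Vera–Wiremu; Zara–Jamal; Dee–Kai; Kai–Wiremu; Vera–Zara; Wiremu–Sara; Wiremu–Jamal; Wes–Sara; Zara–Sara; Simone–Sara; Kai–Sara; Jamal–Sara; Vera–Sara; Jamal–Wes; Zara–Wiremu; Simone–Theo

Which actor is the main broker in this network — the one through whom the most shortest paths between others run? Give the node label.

Sara

Unnormalized betweenness of each node: Dee:5/2, Jamal:25/12, Kai:67/12, Sara:163/12, Simone:77/12, Theo:0, Vera:2/3, Wes:1/4, Wiremu:5/3, Zara:1/4.
Sara has the largest value, 163/12, making it the main broker — the node through which the most shortest paths run.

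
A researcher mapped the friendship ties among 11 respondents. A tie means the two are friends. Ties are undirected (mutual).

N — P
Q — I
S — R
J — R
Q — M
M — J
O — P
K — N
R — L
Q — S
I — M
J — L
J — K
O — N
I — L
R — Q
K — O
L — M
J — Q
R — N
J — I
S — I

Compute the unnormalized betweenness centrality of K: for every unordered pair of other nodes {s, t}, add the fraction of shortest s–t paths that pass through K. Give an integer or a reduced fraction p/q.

Pairs whose geodesics pass through K — L–O: 1/2; M–N: 1/4; M–P: 2/5; M–O: 1; I–N: 1/5; I–P: 2/6; I–O: 1; J–N: 1/2; J–P: 2/3; J–O: 1; Q–O: 1/2.
All other pairs contribute 0.
Summing the contributions gives betweenness(K) = 127/20.

127/20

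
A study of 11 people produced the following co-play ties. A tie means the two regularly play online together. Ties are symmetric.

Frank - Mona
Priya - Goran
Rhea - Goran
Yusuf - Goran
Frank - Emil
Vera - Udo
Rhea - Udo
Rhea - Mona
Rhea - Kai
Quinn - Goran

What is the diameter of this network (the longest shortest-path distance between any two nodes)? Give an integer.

5

Eccentricity of each node (its greatest distance to any other): Emil:5, Frank:4, Goran:4, Kai:4, Mona:3, Priya:5, Quinn:5, Rhea:3, Udo:4, Vera:5, Yusuf:5.
The maximum eccentricity is 5, realized for instance by the pair Quinn–Emil via Quinn – Goran – Rhea – Mona – Frank – Emil. So the diameter is 5.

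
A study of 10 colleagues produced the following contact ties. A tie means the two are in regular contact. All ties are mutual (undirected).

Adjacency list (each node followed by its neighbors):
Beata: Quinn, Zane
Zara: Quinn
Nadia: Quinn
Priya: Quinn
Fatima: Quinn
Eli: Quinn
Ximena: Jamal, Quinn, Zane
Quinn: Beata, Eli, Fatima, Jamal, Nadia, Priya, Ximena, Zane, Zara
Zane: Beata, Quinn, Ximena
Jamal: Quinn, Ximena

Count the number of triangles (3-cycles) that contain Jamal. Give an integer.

Jamal's neighbors: Quinn and Ximena.
Neighbor pairs that are themselves tied: Jamal–Quinn–Ximena. Each forms one triangle with Jamal, for 1 in total.

1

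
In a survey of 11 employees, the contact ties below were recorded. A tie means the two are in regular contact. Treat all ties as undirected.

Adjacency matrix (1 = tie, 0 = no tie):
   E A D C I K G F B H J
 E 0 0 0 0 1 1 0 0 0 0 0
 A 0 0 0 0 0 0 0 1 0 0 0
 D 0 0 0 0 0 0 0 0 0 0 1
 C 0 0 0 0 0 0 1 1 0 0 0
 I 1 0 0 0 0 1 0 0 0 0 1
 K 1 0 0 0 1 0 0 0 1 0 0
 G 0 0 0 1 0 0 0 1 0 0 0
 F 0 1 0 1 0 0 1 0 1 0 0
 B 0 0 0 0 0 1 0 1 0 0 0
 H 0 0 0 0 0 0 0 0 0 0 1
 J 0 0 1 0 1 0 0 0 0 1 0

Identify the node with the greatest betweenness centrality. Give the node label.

Unnormalized betweenness of each node: A:0, B:24, C:0, D:0, E:0, F:23, G:0, H:0, I:21, J:17, K:25.
K has the largest value, 25, making it the main broker — the node through which the most shortest paths run.

K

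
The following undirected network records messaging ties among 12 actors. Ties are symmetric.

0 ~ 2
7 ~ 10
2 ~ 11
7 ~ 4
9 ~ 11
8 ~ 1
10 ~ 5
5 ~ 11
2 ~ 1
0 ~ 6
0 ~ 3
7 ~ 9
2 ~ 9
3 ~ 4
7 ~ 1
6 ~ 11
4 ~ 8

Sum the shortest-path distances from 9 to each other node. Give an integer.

Distances from 9: 0:2, 1:2, 2:1, 3:3, 4:2, 5:2, 6:2, 7:1, 8:3, 10:2, 11:1.
Sum = 2 + 2 + 1 + 3 + 2 + 2 + 2 + 1 + 3 + 2 + 1 = 21.

21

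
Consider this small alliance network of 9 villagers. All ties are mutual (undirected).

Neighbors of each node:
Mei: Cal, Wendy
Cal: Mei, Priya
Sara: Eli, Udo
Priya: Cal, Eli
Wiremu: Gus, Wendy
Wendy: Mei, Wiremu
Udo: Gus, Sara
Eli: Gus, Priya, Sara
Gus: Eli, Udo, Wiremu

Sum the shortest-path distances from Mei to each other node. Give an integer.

20

Distances from Mei: Cal:1, Eli:3, Gus:3, Priya:2, Sara:4, Udo:4, Wendy:1, Wiremu:2.
Sum = 1 + 3 + 3 + 2 + 4 + 4 + 1 + 2 = 20.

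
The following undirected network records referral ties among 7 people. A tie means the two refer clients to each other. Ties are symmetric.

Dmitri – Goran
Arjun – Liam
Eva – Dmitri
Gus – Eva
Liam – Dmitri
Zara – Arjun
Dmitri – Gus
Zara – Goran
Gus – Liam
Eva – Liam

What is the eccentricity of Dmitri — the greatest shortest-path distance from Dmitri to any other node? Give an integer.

Distances from Dmitri: Arjun:2, Eva:1, Goran:1, Gus:1, Liam:1, Zara:2.
The largest is 2 (to Zara and Arjun), so the eccentricity of Dmitri is 2.

2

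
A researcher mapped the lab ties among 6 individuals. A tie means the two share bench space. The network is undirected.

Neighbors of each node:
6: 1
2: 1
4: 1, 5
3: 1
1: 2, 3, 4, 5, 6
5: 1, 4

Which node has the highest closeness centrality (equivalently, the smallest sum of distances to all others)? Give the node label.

Farness (sum of distances to all others) for each node — 1:5, 2:9, 3:9, 4:8, 5:8, 6:9.
The smallest farness is 5, for 1, so 1 has the highest closeness.

1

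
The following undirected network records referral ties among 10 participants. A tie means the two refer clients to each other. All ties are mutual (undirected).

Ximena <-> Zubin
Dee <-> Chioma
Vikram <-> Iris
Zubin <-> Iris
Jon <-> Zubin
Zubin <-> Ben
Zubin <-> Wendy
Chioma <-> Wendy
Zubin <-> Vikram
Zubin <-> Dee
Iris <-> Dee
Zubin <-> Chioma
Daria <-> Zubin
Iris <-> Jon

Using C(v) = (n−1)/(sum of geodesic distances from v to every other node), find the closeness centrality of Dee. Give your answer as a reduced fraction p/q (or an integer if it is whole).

3/5

Distances from Dee: Ben:2, Chioma:1, Daria:2, Iris:1, Jon:2, Vikram:2, Wendy:2, Ximena:2, Zubin:1. Sum = 15.
n = 10, so closeness = 9/15 = 3/5.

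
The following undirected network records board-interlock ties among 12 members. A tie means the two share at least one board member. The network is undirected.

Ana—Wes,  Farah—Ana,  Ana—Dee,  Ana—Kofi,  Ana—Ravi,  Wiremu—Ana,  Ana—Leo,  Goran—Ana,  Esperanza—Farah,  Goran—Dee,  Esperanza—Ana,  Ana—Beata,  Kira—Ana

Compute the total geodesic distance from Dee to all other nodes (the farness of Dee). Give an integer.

20

Distances from Dee: Ana:1, Beata:2, Esperanza:2, Farah:2, Goran:1, Kira:2, Kofi:2, Leo:2, Ravi:2, Wes:2, Wiremu:2.
Sum = 1 + 2 + 2 + 2 + 1 + 2 + 2 + 2 + 2 + 2 + 2 = 20.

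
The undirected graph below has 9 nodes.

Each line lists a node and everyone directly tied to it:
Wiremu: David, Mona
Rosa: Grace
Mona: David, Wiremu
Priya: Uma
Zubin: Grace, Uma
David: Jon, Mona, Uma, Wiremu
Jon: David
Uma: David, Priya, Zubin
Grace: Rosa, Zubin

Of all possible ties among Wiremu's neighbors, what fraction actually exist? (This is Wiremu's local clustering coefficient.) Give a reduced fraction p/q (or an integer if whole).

1

Wiremu's neighbors: David and Mona (k = 2).
Possible neighbor pairs: C(2,2) = 1. Edges among them: David–Mona → e = 1.
Clustering(Wiremu) = 1/1.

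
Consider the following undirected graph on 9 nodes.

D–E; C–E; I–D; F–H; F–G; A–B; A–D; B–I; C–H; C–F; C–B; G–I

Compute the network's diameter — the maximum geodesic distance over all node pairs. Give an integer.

3

Eccentricity of each node (its greatest distance to any other): A:3, B:2, C:2, D:3, E:3, F:3, G:3, H:3, I:3.
The maximum eccentricity is 3, realized for instance by the pair G–A via G – I – B – A. So the diameter is 3.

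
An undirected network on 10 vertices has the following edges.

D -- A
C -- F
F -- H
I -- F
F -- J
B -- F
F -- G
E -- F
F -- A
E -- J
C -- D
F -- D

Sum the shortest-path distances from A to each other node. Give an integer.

16

Distances from A: B:2, C:2, D:1, E:2, F:1, G:2, H:2, I:2, J:2.
Sum = 2 + 2 + 1 + 2 + 1 + 2 + 2 + 2 + 2 = 16.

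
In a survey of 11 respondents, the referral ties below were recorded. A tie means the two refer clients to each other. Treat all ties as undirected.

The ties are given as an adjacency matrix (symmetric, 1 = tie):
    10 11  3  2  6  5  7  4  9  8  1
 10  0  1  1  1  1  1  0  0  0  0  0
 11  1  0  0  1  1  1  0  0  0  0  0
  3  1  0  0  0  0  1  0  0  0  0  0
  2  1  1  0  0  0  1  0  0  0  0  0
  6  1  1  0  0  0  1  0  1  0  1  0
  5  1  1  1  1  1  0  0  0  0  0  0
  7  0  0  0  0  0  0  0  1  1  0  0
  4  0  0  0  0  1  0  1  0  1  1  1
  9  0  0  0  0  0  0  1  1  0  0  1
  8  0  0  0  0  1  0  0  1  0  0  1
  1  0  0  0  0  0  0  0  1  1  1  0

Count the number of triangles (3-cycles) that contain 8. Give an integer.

2

8's neighbors: 1, 4, and 6.
Neighbor pairs that are themselves tied: 8–1–4; 8–4–6. Each forms one triangle with 8, for 2 in total.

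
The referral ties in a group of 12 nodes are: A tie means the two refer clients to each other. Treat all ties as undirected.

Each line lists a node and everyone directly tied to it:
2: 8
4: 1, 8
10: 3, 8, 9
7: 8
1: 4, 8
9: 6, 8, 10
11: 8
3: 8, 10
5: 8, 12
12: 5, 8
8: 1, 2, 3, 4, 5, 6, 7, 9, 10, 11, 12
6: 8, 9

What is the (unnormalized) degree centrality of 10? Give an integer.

10 is directly tied to 3, 8, and 9. That is 3 neighbors, so the degree of 10 is 3.

3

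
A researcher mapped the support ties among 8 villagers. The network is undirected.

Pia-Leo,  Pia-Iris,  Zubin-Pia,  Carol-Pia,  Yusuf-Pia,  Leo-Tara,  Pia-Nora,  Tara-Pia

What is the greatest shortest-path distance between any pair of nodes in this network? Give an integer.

Eccentricity of each node (its greatest distance to any other): Carol:2, Iris:2, Leo:2, Nora:2, Pia:1, Tara:2, Yusuf:2, Zubin:2.
The maximum eccentricity is 2, realized for instance by the pair Tara–Iris via Tara – Pia – Iris. So the diameter is 2.

2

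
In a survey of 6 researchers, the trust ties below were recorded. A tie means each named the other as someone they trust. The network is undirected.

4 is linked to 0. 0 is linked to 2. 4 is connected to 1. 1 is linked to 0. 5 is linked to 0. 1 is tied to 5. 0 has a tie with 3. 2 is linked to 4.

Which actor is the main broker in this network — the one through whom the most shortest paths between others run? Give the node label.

Unnormalized betweenness of each node: 0:6, 1:1/2, 2:0, 3:0, 4:1/2, 5:0.
0 has the largest value, 6, making it the main broker — the node through which the most shortest paths run.

0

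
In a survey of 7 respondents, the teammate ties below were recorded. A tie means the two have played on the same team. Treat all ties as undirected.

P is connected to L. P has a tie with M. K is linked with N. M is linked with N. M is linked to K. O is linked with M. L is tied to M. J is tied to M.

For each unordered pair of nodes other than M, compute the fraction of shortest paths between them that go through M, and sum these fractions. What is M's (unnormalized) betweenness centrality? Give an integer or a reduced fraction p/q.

Pairs whose geodesics pass through M — K–J: 1; K–P: 1; K–L: 1; K–O: 1; J–N: 1; J–P: 1; J–L: 1; J–O: 1; N–P: 1; N–L: 1; N–O: 1; P–O: 1; L–O: 1.
All other pairs contribute 0.
Summing the contributions gives betweenness(M) = 13.

13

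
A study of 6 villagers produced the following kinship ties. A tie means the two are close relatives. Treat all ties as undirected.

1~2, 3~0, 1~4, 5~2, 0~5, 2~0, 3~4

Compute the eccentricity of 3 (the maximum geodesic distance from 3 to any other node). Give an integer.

Distances from 3: 0:1, 1:2, 2:2, 4:1, 5:2.
The largest is 2 (to 2, 5, and 1), so the eccentricity of 3 is 2.

2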